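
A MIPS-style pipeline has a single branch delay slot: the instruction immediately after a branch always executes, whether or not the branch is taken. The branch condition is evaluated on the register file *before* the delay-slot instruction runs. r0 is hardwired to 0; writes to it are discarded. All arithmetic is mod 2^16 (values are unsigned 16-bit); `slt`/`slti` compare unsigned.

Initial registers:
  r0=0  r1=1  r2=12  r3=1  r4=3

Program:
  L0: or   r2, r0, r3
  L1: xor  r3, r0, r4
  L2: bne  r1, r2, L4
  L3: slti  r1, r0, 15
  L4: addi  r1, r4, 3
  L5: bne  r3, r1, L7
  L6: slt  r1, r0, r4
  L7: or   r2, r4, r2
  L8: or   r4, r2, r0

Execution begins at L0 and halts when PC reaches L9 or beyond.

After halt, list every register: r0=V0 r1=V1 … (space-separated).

r0=0 r1=1 r2=3 r3=3 r4=3

PC=0  or   r2, r0, r3        | r0=0 r1=1 r2=1 r3=1 r4=3
PC=1  xor  r3, r0, r4        | r0=0 r1=1 r2=1 r3=3 r4=3
PC=2  bne  r1, r2, L4        | r0=0 r1=1 r2=1 r3=3 r4=3  [not taken]
PC=3  slti  r1, r0, 15       | r0=0 r1=1 r2=1 r3=3 r4=3
PC=4  addi  r1, r4, 3        | r0=0 r1=6 r2=1 r3=3 r4=3
PC=5  bne  r3, r1, L7        | r0=0 r1=6 r2=1 r3=3 r4=3  [TAKEN]
PC=6  slt  r1, r0, r4        | r0=0 r1=1 r2=1 r3=3 r4=3
PC=7  or   r2, r4, r2        | r0=0 r1=1 r2=3 r3=3 r4=3
PC=8  or   r4, r2, r0        | r0=0 r1=1 r2=3 r3=3 r4=3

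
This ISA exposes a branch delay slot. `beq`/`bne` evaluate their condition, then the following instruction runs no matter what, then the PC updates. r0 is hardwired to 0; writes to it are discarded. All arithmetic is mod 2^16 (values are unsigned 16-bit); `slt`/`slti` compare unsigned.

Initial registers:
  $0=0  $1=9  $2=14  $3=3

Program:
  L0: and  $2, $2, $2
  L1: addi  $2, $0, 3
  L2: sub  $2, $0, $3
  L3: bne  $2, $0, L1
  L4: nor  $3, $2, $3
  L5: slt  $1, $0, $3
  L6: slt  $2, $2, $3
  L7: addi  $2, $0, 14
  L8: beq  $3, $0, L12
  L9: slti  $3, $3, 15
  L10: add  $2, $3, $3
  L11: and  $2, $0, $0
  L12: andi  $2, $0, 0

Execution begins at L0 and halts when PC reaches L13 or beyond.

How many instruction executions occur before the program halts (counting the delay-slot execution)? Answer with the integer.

#0 and  $2, $2, $2 ; 0/9/14/3
#1 addi  $2, $0, 3 ; 0/9/3/3
#2 sub  $2, $0, $3 ; 0/9/65533/3
#3 bne  $2, $0, L1 ; 0/9/65533/3 ; →target
#4 nor  $3, $2, $3 ; 0/9/65533/0
#1 addi  $2, $0, 3 ; 0/9/3/0
#2 sub  $2, $0, $3 ; 0/9/0/0
#3 bne  $2, $0, L1 ; 0/9/0/0 ; →fallthru
#4 nor  $3, $2, $3 ; 0/9/0/65535
#5 slt  $1, $0, $3 ; 0/1/0/65535
#6 slt  $2, $2, $3 ; 0/1/1/65535
#7 addi  $2, $0, 14 ; 0/1/14/65535
#8 beq  $3, $0, L12 ; 0/1/14/65535 ; →fallthru
#9 slti  $3, $3, 15 ; 0/1/14/0
#10 add  $2, $3, $3 ; 0/1/0/0
#11 and  $2, $0, $0 ; 0/1/0/0
#12 andi  $2, $0, 0 ; 0/1/0/0

17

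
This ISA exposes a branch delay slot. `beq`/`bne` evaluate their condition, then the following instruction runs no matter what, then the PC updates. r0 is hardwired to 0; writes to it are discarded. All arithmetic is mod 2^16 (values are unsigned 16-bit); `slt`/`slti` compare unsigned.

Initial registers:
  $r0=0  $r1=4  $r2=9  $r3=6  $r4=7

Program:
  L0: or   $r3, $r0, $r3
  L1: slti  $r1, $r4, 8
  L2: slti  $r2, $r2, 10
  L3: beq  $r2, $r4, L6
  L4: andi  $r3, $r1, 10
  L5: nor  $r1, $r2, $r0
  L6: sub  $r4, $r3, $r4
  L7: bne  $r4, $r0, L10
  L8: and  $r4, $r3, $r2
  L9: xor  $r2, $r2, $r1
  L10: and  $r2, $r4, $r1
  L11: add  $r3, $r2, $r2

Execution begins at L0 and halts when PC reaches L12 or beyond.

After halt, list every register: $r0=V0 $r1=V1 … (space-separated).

[0] or   $r3, $r0, $r3  →  {$r0:0, $r1:4, $r2:9, $r3:6, $r4:7}
[1] slti  $r1, $r4, 8  →  {$r0:0, $r1:1, $r2:9, $r3:6, $r4:7}
[2] slti  $r2, $r2, 10  →  {$r0:0, $r1:1, $r2:1, $r3:6, $r4:7}
[3] beq  $r2, $r4, L6  →  {$r0:0, $r1:1, $r2:1, $r3:6, $r4:7}  ⟨branch fallthrough⟩
[4] andi  $r3, $r1, 10  →  {$r0:0, $r1:1, $r2:1, $r3:0, $r4:7}
[5] nor  $r1, $r2, $r0  →  {$r0:0, $r1:65534, $r2:1, $r3:0, $r4:7}
[6] sub  $r4, $r3, $r4  →  {$r0:0, $r1:65534, $r2:1, $r3:0, $r4:65529}
[7] bne  $r4, $r0, L10  →  {$r0:0, $r1:65534, $r2:1, $r3:0, $r4:65529}  ⟨branch taken⟩
[8] and  $r4, $r3, $r2  →  {$r0:0, $r1:65534, $r2:1, $r3:0, $r4:0}
[10] and  $r2, $r4, $r1  →  {$r0:0, $r1:65534, $r2:0, $r3:0, $r4:0}
[11] add  $r3, $r2, $r2  →  {$r0:0, $r1:65534, $r2:0, $r3:0, $r4:0}

$r0=0 $r1=65534 $r2=0 $r3=0 $r4=0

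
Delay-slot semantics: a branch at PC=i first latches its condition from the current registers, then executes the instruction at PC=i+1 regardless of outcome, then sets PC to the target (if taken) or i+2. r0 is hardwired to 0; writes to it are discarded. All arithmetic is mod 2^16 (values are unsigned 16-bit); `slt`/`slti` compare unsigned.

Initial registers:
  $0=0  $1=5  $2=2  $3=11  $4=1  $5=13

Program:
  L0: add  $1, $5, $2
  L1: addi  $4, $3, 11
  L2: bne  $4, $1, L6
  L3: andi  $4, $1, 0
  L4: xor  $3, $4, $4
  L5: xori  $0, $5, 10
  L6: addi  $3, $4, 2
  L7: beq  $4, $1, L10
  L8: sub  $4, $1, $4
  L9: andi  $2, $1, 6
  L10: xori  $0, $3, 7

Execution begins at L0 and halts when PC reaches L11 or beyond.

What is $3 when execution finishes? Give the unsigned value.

#0 add  $1, $5, $2 ; 0/15/2/11/1/13
#1 addi  $4, $3, 11 ; 0/15/2/11/22/13
#2 bne  $4, $1, L6 ; 0/15/2/11/22/13 ; →target
#3 andi  $4, $1, 0 ; 0/15/2/11/0/13
#6 addi  $3, $4, 2 ; 0/15/2/2/0/13
#7 beq  $4, $1, L10 ; 0/15/2/2/0/13 ; →fallthru
#8 sub  $4, $1, $4 ; 0/15/2/2/15/13
#9 andi  $2, $1, 6 ; 0/15/6/2/15/13
#10 xori  $0, $3, 7 ; 0/15/6/2/15/13

2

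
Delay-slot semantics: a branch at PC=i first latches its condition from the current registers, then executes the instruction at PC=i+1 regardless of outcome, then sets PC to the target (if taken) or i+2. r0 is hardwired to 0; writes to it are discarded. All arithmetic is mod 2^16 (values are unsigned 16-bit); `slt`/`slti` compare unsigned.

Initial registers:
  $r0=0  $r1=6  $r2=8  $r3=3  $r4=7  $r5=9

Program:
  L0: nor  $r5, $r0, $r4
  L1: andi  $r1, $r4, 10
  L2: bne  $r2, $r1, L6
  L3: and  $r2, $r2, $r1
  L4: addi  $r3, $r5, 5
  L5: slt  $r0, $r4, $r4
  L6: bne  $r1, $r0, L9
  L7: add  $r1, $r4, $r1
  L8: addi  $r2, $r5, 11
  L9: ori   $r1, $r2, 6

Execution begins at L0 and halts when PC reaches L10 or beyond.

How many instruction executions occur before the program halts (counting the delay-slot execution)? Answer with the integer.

7

#0 nor  $r5, $r0, $r4 ; 0/6/8/3/7/65528
#1 andi  $r1, $r4, 10 ; 0/2/8/3/7/65528
#2 bne  $r2, $r1, L6 ; 0/2/8/3/7/65528 ; →target
#3 and  $r2, $r2, $r1 ; 0/2/0/3/7/65528
#6 bne  $r1, $r0, L9 ; 0/2/0/3/7/65528 ; →target
#7 add  $r1, $r4, $r1 ; 0/9/0/3/7/65528
#9 ori   $r1, $r2, 6 ; 0/6/0/3/7/65528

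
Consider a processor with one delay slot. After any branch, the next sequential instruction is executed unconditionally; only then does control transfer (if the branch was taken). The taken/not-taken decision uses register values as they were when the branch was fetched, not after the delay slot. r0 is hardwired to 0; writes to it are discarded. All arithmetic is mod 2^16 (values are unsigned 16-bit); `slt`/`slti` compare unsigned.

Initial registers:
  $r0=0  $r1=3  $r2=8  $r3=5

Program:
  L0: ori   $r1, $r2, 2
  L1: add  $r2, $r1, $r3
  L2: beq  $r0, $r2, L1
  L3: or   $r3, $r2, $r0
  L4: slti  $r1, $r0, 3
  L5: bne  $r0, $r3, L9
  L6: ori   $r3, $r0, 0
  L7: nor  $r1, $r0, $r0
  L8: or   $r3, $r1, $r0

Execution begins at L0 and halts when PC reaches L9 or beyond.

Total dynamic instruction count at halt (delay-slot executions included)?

#0 ori   $r1, $r2, 2 ; 0/10/8/5
#1 add  $r2, $r1, $r3 ; 0/10/15/5
#2 beq  $r0, $r2, L1 ; 0/10/15/5 ; →fallthru
#3 or   $r3, $r2, $r0 ; 0/10/15/15
#4 slti  $r1, $r0, 3 ; 0/1/15/15
#5 bne  $r0, $r3, L9 ; 0/1/15/15 ; →target
#6 ori   $r3, $r0, 0 ; 0/1/15/0

7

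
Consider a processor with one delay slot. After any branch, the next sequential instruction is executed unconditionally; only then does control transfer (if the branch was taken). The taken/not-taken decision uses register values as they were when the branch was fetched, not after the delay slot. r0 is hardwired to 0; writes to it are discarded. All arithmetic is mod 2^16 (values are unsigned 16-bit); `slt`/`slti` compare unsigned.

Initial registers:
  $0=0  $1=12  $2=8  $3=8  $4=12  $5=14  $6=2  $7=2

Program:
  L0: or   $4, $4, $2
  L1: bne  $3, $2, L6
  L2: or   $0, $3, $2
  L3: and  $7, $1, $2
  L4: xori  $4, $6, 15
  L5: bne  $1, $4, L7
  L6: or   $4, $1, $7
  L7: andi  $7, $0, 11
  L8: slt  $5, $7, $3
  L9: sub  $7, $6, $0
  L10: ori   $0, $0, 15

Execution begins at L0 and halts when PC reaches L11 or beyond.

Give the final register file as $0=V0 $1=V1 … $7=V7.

PC=0  or   $4, $4, $2        | $0=0 $1=12 $2=8 $3=8 $4=12 $5=14 $6=2 $7=2
PC=1  bne  $3, $2, L6        | $0=0 $1=12 $2=8 $3=8 $4=12 $5=14 $6=2 $7=2  [not taken]
PC=2  or   $0, $3, $2        | $0=0 $1=12 $2=8 $3=8 $4=12 $5=14 $6=2 $7=2
PC=3  and  $7, $1, $2        | $0=0 $1=12 $2=8 $3=8 $4=12 $5=14 $6=2 $7=8
PC=4  xori  $4, $6, 15       | $0=0 $1=12 $2=8 $3=8 $4=13 $5=14 $6=2 $7=8
PC=5  bne  $1, $4, L7        | $0=0 $1=12 $2=8 $3=8 $4=13 $5=14 $6=2 $7=8  [TAKEN]
PC=6  or   $4, $1, $7        | $0=0 $1=12 $2=8 $3=8 $4=12 $5=14 $6=2 $7=8
PC=7  andi  $7, $0, 11       | $0=0 $1=12 $2=8 $3=8 $4=12 $5=14 $6=2 $7=0
PC=8  slt  $5, $7, $3        | $0=0 $1=12 $2=8 $3=8 $4=12 $5=1 $6=2 $7=0
PC=9  sub  $7, $6, $0        | $0=0 $1=12 $2=8 $3=8 $4=12 $5=1 $6=2 $7=2
PC=10 ori   $0, $0, 15       | $0=0 $1=12 $2=8 $3=8 $4=12 $5=1 $6=2 $7=2

$0=0 $1=12 $2=8 $3=8 $4=12 $5=1 $6=2 $7=2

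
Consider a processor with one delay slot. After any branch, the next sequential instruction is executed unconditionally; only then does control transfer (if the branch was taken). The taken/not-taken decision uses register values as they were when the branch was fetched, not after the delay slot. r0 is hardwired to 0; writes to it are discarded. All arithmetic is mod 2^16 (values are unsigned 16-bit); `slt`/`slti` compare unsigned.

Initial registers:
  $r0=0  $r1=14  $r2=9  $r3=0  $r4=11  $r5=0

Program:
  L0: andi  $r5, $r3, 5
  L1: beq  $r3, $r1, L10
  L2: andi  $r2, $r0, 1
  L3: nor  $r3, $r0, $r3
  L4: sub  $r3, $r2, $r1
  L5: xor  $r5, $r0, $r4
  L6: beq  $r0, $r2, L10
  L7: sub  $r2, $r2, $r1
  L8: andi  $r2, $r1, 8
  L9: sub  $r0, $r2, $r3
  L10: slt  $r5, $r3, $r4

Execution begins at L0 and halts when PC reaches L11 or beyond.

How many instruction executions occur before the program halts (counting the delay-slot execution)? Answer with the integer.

9

[0] andi  $r5, $r3, 5  →  {$r0:0, $r1:14, $r2:9, $r3:0, $r4:11, $r5:0}
[1] beq  $r3, $r1, L10  →  {$r0:0, $r1:14, $r2:9, $r3:0, $r4:11, $r5:0}  ⟨branch fallthrough⟩
[2] andi  $r2, $r0, 1  →  {$r0:0, $r1:14, $r2:0, $r3:0, $r4:11, $r5:0}
[3] nor  $r3, $r0, $r3  →  {$r0:0, $r1:14, $r2:0, $r3:65535, $r4:11, $r5:0}
[4] sub  $r3, $r2, $r1  →  {$r0:0, $r1:14, $r2:0, $r3:65522, $r4:11, $r5:0}
[5] xor  $r5, $r0, $r4  →  {$r0:0, $r1:14, $r2:0, $r3:65522, $r4:11, $r5:11}
[6] beq  $r0, $r2, L10  →  {$r0:0, $r1:14, $r2:0, $r3:65522, $r4:11, $r5:11}  ⟨branch taken⟩
[7] sub  $r2, $r2, $r1  →  {$r0:0, $r1:14, $r2:65522, $r3:65522, $r4:11, $r5:11}
[10] slt  $r5, $r3, $r4  →  {$r0:0, $r1:14, $r2:65522, $r3:65522, $r4:11, $r5:0}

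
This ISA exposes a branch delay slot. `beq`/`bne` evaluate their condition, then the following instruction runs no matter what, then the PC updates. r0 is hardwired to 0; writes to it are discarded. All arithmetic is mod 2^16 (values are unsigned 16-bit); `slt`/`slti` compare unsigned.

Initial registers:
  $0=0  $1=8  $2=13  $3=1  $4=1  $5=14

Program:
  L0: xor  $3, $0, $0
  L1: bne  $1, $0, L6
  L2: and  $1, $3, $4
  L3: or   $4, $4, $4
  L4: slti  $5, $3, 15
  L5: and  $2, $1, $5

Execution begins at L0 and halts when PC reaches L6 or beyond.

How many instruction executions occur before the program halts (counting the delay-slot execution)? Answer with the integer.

  step pc=0: xor  $3, $0, $0  regs=(0,8,13,0,1,14)
  step pc=1: bne  $1, $0, L6  cond=T  regs=(0,8,13,0,1,14)
  step pc=2: and  $1, $3, $4  regs=(0,0,13,0,1,14)

3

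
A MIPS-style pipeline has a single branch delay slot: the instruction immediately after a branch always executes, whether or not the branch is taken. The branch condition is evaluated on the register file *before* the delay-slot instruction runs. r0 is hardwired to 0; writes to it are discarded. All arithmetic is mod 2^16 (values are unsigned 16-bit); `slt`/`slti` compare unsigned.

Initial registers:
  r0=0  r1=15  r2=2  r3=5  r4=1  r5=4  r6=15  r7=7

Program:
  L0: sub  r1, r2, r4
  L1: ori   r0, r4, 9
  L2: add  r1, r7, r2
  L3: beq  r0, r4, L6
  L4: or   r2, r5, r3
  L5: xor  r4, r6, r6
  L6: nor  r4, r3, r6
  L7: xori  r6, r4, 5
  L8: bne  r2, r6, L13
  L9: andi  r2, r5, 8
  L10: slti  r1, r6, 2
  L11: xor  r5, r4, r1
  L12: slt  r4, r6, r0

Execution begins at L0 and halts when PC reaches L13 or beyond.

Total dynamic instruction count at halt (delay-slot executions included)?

10

[0] sub  r1, r2, r4  →  {r0:0, r1:1, r2:2, r3:5, r4:1, r5:4, r6:15, r7:7}
[1] ori   r0, r4, 9  →  {r0:0, r1:1, r2:2, r3:5, r4:1, r5:4, r6:15, r7:7}
[2] add  r1, r7, r2  →  {r0:0, r1:9, r2:2, r3:5, r4:1, r5:4, r6:15, r7:7}
[3] beq  r0, r4, L6  →  {r0:0, r1:9, r2:2, r3:5, r4:1, r5:4, r6:15, r7:7}  ⟨branch fallthrough⟩
[4] or   r2, r5, r3  →  {r0:0, r1:9, r2:5, r3:5, r4:1, r5:4, r6:15, r7:7}
[5] xor  r4, r6, r6  →  {r0:0, r1:9, r2:5, r3:5, r4:0, r5:4, r6:15, r7:7}
[6] nor  r4, r3, r6  →  {r0:0, r1:9, r2:5, r3:5, r4:65520, r5:4, r6:15, r7:7}
[7] xori  r6, r4, 5  →  {r0:0, r1:9, r2:5, r3:5, r4:65520, r5:4, r6:65525, r7:7}
[8] bne  r2, r6, L13  →  {r0:0, r1:9, r2:5, r3:5, r4:65520, r5:4, r6:65525, r7:7}  ⟨branch taken⟩
[9] andi  r2, r5, 8  →  {r0:0, r1:9, r2:0, r3:5, r4:65520, r5:4, r6:65525, r7:7}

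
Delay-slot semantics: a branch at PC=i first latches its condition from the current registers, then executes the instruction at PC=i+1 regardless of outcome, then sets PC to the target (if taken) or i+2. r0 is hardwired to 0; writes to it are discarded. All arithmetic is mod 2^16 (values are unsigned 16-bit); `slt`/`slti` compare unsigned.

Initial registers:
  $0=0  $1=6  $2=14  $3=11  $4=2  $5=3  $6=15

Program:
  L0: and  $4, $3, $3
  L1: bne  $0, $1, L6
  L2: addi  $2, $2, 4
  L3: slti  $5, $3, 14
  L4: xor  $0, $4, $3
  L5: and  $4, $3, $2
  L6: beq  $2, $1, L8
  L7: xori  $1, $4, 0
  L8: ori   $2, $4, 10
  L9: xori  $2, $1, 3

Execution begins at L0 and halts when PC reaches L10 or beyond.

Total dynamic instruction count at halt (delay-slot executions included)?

7

PC=0  and  $4, $3, $3        | $0=0 $1=6 $2=14 $3=11 $4=11 $5=3 $6=15
PC=1  bne  $0, $1, L6        | $0=0 $1=6 $2=14 $3=11 $4=11 $5=3 $6=15  [TAKEN]
PC=2  addi  $2, $2, 4        | $0=0 $1=6 $2=18 $3=11 $4=11 $5=3 $6=15
PC=6  beq  $2, $1, L8        | $0=0 $1=6 $2=18 $3=11 $4=11 $5=3 $6=15  [not taken]
PC=7  xori  $1, $4, 0        | $0=0 $1=11 $2=18 $3=11 $4=11 $5=3 $6=15
PC=8  ori   $2, $4, 10       | $0=0 $1=11 $2=11 $3=11 $4=11 $5=3 $6=15
PC=9  xori  $2, $1, 3        | $0=0 $1=11 $2=8 $3=11 $4=11 $5=3 $6=15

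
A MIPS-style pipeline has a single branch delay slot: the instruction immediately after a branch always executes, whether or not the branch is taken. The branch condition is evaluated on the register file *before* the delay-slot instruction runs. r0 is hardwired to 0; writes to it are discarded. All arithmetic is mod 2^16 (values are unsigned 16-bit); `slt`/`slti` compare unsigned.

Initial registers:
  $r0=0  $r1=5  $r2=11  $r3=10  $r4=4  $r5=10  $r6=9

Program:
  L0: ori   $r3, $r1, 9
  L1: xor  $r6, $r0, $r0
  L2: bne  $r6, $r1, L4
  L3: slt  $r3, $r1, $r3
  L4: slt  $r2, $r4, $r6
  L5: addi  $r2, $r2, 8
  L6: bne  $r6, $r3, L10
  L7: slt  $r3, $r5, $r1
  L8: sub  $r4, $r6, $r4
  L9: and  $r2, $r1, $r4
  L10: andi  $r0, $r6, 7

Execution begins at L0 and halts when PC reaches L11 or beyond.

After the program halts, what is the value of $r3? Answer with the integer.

[0] ori   $r3, $r1, 9  →  {$r0:0, $r1:5, $r2:11, $r3:13, $r4:4, $r5:10, $r6:9}
[1] xor  $r6, $r0, $r0  →  {$r0:0, $r1:5, $r2:11, $r3:13, $r4:4, $r5:10, $r6:0}
[2] bne  $r6, $r1, L4  →  {$r0:0, $r1:5, $r2:11, $r3:13, $r4:4, $r5:10, $r6:0}  ⟨branch taken⟩
[3] slt  $r3, $r1, $r3  →  {$r0:0, $r1:5, $r2:11, $r3:1, $r4:4, $r5:10, $r6:0}
[4] slt  $r2, $r4, $r6  →  {$r0:0, $r1:5, $r2:0, $r3:1, $r4:4, $r5:10, $r6:0}
[5] addi  $r2, $r2, 8  →  {$r0:0, $r1:5, $r2:8, $r3:1, $r4:4, $r5:10, $r6:0}
[6] bne  $r6, $r3, L10  →  {$r0:0, $r1:5, $r2:8, $r3:1, $r4:4, $r5:10, $r6:0}  ⟨branch taken⟩
[7] slt  $r3, $r5, $r1  →  {$r0:0, $r1:5, $r2:8, $r3:0, $r4:4, $r5:10, $r6:0}
[10] andi  $r0, $r6, 7  →  {$r0:0, $r1:5, $r2:8, $r3:0, $r4:4, $r5:10, $r6:0}

0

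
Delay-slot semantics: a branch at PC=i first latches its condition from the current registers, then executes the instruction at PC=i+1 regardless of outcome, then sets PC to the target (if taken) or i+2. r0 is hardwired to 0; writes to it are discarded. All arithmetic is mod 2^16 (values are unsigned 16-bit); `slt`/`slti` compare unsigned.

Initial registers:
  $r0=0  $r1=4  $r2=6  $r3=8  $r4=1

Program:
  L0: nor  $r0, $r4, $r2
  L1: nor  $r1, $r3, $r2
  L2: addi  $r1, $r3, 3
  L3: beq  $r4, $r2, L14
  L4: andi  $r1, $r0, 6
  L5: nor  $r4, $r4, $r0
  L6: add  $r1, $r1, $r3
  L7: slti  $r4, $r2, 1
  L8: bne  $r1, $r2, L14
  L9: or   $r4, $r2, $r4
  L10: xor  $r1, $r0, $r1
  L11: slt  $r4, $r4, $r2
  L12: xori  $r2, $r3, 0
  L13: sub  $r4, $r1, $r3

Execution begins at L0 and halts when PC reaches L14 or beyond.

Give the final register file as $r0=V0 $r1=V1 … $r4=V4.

PC=0  nor  $r0, $r4, $r2     | $r0=0 $r1=4 $r2=6 $r3=8 $r4=1
PC=1  nor  $r1, $r3, $r2     | $r0=0 $r1=65521 $r2=6 $r3=8 $r4=1
PC=2  addi  $r1, $r3, 3      | $r0=0 $r1=11 $r2=6 $r3=8 $r4=1
PC=3  beq  $r4, $r2, L14     | $r0=0 $r1=11 $r2=6 $r3=8 $r4=1  [not taken]
PC=4  andi  $r1, $r0, 6      | $r0=0 $r1=0 $r2=6 $r3=8 $r4=1
PC=5  nor  $r4, $r4, $r0     | $r0=0 $r1=0 $r2=6 $r3=8 $r4=65534
PC=6  add  $r1, $r1, $r3     | $r0=0 $r1=8 $r2=6 $r3=8 $r4=65534
PC=7  slti  $r4, $r2, 1      | $r0=0 $r1=8 $r2=6 $r3=8 $r4=0
PC=8  bne  $r1, $r2, L14     | $r0=0 $r1=8 $r2=6 $r3=8 $r4=0  [TAKEN]
PC=9  or   $r4, $r2, $r4     | $r0=0 $r1=8 $r2=6 $r3=8 $r4=6

$r0=0 $r1=8 $r2=6 $r3=8 $r4=6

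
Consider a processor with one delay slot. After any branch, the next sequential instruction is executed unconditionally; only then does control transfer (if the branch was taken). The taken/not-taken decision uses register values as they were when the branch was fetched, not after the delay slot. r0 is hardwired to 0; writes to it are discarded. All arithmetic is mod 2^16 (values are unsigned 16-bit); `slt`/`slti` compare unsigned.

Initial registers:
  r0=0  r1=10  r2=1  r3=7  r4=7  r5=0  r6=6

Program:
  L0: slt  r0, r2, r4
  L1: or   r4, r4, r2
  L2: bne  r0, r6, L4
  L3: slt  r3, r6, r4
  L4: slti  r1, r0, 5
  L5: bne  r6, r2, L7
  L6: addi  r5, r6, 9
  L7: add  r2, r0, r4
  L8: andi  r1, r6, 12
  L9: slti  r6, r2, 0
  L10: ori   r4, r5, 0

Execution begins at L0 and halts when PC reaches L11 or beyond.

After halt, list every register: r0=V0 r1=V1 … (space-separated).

r0=0 r1=4 r2=7 r3=1 r4=15 r5=15 r6=0

#0 slt  r0, r2, r4 ; 0/10/1/7/7/0/6
#1 or   r4, r4, r2 ; 0/10/1/7/7/0/6
#2 bne  r0, r6, L4 ; 0/10/1/7/7/0/6 ; →target
#3 slt  r3, r6, r4 ; 0/10/1/1/7/0/6
#4 slti  r1, r0, 5 ; 0/1/1/1/7/0/6
#5 bne  r6, r2, L7 ; 0/1/1/1/7/0/6 ; →target
#6 addi  r5, r6, 9 ; 0/1/1/1/7/15/6
#7 add  r2, r0, r4 ; 0/1/7/1/7/15/6
#8 andi  r1, r6, 12 ; 0/4/7/1/7/15/6
#9 slti  r6, r2, 0 ; 0/4/7/1/7/15/0
#10 ori   r4, r5, 0 ; 0/4/7/1/15/15/0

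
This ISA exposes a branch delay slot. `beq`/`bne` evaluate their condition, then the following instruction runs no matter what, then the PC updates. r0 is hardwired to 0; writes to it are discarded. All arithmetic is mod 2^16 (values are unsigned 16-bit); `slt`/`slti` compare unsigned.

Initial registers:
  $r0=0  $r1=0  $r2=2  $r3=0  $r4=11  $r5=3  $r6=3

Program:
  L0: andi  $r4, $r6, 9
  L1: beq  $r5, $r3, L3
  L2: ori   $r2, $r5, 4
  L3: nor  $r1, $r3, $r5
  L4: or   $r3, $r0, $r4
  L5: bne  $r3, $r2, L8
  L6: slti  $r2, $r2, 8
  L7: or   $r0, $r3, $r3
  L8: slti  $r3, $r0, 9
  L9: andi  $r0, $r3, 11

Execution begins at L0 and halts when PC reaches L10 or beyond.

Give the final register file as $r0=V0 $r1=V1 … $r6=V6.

#0 andi  $r4, $r6, 9 ; 0/0/2/0/1/3/3
#1 beq  $r5, $r3, L3 ; 0/0/2/0/1/3/3 ; →fallthru
#2 ori   $r2, $r5, 4 ; 0/0/7/0/1/3/3
#3 nor  $r1, $r3, $r5 ; 0/65532/7/0/1/3/3
#4 or   $r3, $r0, $r4 ; 0/65532/7/1/1/3/3
#5 bne  $r3, $r2, L8 ; 0/65532/7/1/1/3/3 ; →target
#6 slti  $r2, $r2, 8 ; 0/65532/1/1/1/3/3
#8 slti  $r3, $r0, 9 ; 0/65532/1/1/1/3/3
#9 andi  $r0, $r3, 11 ; 0/65532/1/1/1/3/3

$r0=0 $r1=65532 $r2=1 $r3=1 $r4=1 $r5=3 $r6=3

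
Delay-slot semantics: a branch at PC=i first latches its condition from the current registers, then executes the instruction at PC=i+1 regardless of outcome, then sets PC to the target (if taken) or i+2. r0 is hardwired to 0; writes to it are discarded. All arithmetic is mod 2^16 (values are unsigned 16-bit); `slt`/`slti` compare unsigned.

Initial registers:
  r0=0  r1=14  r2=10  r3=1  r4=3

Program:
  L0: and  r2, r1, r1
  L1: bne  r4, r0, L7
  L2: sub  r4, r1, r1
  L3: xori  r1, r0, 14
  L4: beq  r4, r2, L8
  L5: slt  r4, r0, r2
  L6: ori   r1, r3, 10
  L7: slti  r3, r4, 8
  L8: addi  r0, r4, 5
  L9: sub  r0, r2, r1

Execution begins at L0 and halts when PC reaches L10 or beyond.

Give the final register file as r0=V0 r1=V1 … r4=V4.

[0] and  r2, r1, r1  →  {r0:0, r1:14, r2:14, r3:1, r4:3}
[1] bne  r4, r0, L7  →  {r0:0, r1:14, r2:14, r3:1, r4:3}  ⟨branch taken⟩
[2] sub  r4, r1, r1  →  {r0:0, r1:14, r2:14, r3:1, r4:0}
[7] slti  r3, r4, 8  →  {r0:0, r1:14, r2:14, r3:1, r4:0}
[8] addi  r0, r4, 5  →  {r0:0, r1:14, r2:14, r3:1, r4:0}
[9] sub  r0, r2, r1  →  {r0:0, r1:14, r2:14, r3:1, r4:0}

r0=0 r1=14 r2=14 r3=1 r4=0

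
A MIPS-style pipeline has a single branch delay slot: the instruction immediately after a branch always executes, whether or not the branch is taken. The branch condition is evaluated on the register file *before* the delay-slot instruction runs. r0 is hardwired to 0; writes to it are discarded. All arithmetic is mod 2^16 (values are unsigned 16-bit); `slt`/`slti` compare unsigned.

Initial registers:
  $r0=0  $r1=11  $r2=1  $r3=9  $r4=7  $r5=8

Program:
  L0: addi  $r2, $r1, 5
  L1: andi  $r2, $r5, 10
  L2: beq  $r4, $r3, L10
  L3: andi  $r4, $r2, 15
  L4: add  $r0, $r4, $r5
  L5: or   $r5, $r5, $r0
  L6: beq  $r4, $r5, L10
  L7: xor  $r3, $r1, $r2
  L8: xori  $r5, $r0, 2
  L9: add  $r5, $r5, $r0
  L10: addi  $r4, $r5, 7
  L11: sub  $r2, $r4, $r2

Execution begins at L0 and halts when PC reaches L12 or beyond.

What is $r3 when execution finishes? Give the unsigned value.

3

PC=0  addi  $r2, $r1, 5      | $r0=0 $r1=11 $r2=16 $r3=9 $r4=7 $r5=8
PC=1  andi  $r2, $r5, 10     | $r0=0 $r1=11 $r2=8 $r3=9 $r4=7 $r5=8
PC=2  beq  $r4, $r3, L10     | $r0=0 $r1=11 $r2=8 $r3=9 $r4=7 $r5=8  [not taken]
PC=3  andi  $r4, $r2, 15     | $r0=0 $r1=11 $r2=8 $r3=9 $r4=8 $r5=8
PC=4  add  $r0, $r4, $r5     | $r0=0 $r1=11 $r2=8 $r3=9 $r4=8 $r5=8
PC=5  or   $r5, $r5, $r0     | $r0=0 $r1=11 $r2=8 $r3=9 $r4=8 $r5=8
PC=6  beq  $r4, $r5, L10     | $r0=0 $r1=11 $r2=8 $r3=9 $r4=8 $r5=8  [TAKEN]
PC=7  xor  $r3, $r1, $r2     | $r0=0 $r1=11 $r2=8 $r3=3 $r4=8 $r5=8
PC=10 addi  $r4, $r5, 7      | $r0=0 $r1=11 $r2=8 $r3=3 $r4=15 $r5=8
PC=11 sub  $r2, $r4, $r2     | $r0=0 $r1=11 $r2=7 $r3=3 $r4=15 $r5=8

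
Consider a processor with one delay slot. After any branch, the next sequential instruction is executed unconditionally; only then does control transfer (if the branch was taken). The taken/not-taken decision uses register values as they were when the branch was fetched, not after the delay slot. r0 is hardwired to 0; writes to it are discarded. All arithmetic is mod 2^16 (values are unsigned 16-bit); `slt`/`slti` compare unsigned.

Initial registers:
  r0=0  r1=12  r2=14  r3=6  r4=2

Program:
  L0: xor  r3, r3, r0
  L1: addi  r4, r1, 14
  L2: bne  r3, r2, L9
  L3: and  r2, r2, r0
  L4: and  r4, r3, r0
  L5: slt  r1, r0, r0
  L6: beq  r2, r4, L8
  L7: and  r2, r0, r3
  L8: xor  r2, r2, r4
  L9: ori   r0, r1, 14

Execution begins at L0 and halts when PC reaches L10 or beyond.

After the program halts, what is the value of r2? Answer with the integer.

#0 xor  r3, r3, r0 ; 0/12/14/6/2
#1 addi  r4, r1, 14 ; 0/12/14/6/26
#2 bne  r3, r2, L9 ; 0/12/14/6/26 ; →target
#3 and  r2, r2, r0 ; 0/12/0/6/26
#9 ori   r0, r1, 14 ; 0/12/0/6/26

0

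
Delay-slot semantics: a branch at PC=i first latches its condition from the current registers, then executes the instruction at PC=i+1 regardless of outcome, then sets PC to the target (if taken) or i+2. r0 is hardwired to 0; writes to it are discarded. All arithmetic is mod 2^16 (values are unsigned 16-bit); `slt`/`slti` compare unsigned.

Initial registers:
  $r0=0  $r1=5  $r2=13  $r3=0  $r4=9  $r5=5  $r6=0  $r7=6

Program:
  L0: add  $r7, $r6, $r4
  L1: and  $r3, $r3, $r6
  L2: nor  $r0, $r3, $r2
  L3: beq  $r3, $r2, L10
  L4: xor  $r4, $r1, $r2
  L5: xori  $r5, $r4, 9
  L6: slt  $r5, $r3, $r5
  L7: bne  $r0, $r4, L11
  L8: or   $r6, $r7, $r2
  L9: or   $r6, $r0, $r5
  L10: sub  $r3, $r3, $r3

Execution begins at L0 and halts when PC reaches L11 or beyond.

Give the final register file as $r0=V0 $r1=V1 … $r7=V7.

[0] add  $r7, $r6, $r4  →  {$r0:0, $r1:5, $r2:13, $r3:0, $r4:9, $r5:5, $r6:0, $r7:9}
[1] and  $r3, $r3, $r6  →  {$r0:0, $r1:5, $r2:13, $r3:0, $r4:9, $r5:5, $r6:0, $r7:9}
[2] nor  $r0, $r3, $r2  →  {$r0:0, $r1:5, $r2:13, $r3:0, $r4:9, $r5:5, $r6:0, $r7:9}
[3] beq  $r3, $r2, L10  →  {$r0:0, $r1:5, $r2:13, $r3:0, $r4:9, $r5:5, $r6:0, $r7:9}  ⟨branch fallthrough⟩
[4] xor  $r4, $r1, $r2  →  {$r0:0, $r1:5, $r2:13, $r3:0, $r4:8, $r5:5, $r6:0, $r7:9}
[5] xori  $r5, $r4, 9  →  {$r0:0, $r1:5, $r2:13, $r3:0, $r4:8, $r5:1, $r6:0, $r7:9}
[6] slt  $r5, $r3, $r5  →  {$r0:0, $r1:5, $r2:13, $r3:0, $r4:8, $r5:1, $r6:0, $r7:9}
[7] bne  $r0, $r4, L11  →  {$r0:0, $r1:5, $r2:13, $r3:0, $r4:8, $r5:1, $r6:0, $r7:9}  ⟨branch taken⟩
[8] or   $r6, $r7, $r2  →  {$r0:0, $r1:5, $r2:13, $r3:0, $r4:8, $r5:1, $r6:13, $r7:9}

$r0=0 $r1=5 $r2=13 $r3=0 $r4=8 $r5=1 $r6=13 $r7=9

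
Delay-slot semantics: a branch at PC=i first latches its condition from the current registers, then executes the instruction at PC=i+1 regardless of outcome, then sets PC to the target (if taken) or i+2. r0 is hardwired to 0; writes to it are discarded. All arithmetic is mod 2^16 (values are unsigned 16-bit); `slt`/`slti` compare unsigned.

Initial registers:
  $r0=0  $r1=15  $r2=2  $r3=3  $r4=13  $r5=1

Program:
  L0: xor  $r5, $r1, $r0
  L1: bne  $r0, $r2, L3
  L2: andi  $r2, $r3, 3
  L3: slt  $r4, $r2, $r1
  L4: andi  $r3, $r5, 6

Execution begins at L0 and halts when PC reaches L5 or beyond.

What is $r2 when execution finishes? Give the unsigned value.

[0] xor  $r5, $r1, $r0  →  {$r0:0, $r1:15, $r2:2, $r3:3, $r4:13, $r5:15}
[1] bne  $r0, $r2, L3  →  {$r0:0, $r1:15, $r2:2, $r3:3, $r4:13, $r5:15}  ⟨branch taken⟩
[2] andi  $r2, $r3, 3  →  {$r0:0, $r1:15, $r2:3, $r3:3, $r4:13, $r5:15}
[3] slt  $r4, $r2, $r1  →  {$r0:0, $r1:15, $r2:3, $r3:3, $r4:1, $r5:15}
[4] andi  $r3, $r5, 6  →  {$r0:0, $r1:15, $r2:3, $r3:6, $r4:1, $r5:15}

3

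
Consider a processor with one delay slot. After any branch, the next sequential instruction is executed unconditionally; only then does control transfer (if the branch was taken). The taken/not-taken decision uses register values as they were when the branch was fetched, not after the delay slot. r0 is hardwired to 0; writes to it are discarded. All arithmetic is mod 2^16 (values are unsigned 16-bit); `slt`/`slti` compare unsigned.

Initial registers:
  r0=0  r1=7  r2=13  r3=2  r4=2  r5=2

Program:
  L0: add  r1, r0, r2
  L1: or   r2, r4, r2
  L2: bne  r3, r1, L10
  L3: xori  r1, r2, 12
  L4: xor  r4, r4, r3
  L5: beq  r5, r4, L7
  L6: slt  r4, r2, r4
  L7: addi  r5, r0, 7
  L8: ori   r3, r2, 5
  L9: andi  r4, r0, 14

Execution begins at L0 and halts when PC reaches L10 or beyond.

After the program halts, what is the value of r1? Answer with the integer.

3

#0 add  r1, r0, r2 ; 0/13/13/2/2/2
#1 or   r2, r4, r2 ; 0/13/15/2/2/2
#2 bne  r3, r1, L10 ; 0/13/15/2/2/2 ; →target
#3 xori  r1, r2, 12 ; 0/3/15/2/2/2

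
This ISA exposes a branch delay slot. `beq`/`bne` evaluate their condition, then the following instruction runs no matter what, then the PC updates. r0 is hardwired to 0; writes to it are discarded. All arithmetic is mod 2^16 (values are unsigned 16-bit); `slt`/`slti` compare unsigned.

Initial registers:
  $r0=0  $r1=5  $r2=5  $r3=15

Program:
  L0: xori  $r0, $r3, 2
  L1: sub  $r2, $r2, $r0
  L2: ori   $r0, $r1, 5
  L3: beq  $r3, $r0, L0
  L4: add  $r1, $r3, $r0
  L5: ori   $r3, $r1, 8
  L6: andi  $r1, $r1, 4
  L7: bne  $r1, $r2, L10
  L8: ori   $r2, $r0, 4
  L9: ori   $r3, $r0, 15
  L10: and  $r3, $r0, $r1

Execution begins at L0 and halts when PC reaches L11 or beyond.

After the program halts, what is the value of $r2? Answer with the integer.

  step pc=0: xori  $r0, $r3, 2  regs=(0,5,5,15)
  step pc=1: sub  $r2, $r2, $r0  regs=(0,5,5,15)
  step pc=2: ori   $r0, $r1, 5  regs=(0,5,5,15)
  step pc=3: beq  $r3, $r0, L0  cond=F  regs=(0,5,5,15)
  step pc=4: add  $r1, $r3, $r0  regs=(0,15,5,15)
  step pc=5: ori   $r3, $r1, 8  regs=(0,15,5,15)
  step pc=6: andi  $r1, $r1, 4  regs=(0,4,5,15)
  step pc=7: bne  $r1, $r2, L10  cond=T  regs=(0,4,5,15)
  step pc=8: ori   $r2, $r0, 4  regs=(0,4,4,15)
  step pc=10: and  $r3, $r0, $r1  regs=(0,4,4,0)

4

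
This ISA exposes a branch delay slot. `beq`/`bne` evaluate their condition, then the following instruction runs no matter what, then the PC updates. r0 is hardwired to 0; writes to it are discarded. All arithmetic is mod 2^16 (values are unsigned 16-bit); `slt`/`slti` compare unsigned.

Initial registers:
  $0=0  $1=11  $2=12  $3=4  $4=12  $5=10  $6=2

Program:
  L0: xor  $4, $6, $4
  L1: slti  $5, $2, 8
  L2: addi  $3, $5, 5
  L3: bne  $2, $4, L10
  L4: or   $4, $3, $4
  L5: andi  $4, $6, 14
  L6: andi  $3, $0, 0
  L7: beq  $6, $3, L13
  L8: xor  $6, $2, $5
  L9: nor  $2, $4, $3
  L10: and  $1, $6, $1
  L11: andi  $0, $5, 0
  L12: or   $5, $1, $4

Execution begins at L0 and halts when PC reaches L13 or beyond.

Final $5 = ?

15

  step pc=0: xor  $4, $6, $4  regs=(0,11,12,4,14,10,2)
  step pc=1: slti  $5, $2, 8  regs=(0,11,12,4,14,0,2)
  step pc=2: addi  $3, $5, 5  regs=(0,11,12,5,14,0,2)
  step pc=3: bne  $2, $4, L10  cond=T  regs=(0,11,12,5,14,0,2)
  step pc=4: or   $4, $3, $4  regs=(0,11,12,5,15,0,2)
  step pc=10: and  $1, $6, $1  regs=(0,2,12,5,15,0,2)
  step pc=11: andi  $0, $5, 0  regs=(0,2,12,5,15,0,2)
  step pc=12: or   $5, $1, $4  regs=(0,2,12,5,15,15,2)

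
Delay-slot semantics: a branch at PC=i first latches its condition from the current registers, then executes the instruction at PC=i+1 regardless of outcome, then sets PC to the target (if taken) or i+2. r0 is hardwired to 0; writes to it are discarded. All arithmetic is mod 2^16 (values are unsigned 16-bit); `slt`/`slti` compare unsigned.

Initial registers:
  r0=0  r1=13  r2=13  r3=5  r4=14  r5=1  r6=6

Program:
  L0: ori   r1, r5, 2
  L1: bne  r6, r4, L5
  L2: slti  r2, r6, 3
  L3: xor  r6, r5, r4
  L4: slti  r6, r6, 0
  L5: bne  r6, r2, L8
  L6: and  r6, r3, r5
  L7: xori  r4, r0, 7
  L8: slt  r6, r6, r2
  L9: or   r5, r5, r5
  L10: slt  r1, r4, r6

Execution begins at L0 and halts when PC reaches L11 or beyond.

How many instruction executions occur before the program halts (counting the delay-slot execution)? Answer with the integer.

8

  step pc=0: ori   r1, r5, 2  regs=(0,3,13,5,14,1,6)
  step pc=1: bne  r6, r4, L5  cond=T  regs=(0,3,13,5,14,1,6)
  step pc=2: slti  r2, r6, 3  regs=(0,3,0,5,14,1,6)
  step pc=5: bne  r6, r2, L8  cond=T  regs=(0,3,0,5,14,1,6)
  step pc=6: and  r6, r3, r5  regs=(0,3,0,5,14,1,1)
  step pc=8: slt  r6, r6, r2  regs=(0,3,0,5,14,1,0)
  step pc=9: or   r5, r5, r5  regs=(0,3,0,5,14,1,0)
  step pc=10: slt  r1, r4, r6  regs=(0,0,0,5,14,1,0)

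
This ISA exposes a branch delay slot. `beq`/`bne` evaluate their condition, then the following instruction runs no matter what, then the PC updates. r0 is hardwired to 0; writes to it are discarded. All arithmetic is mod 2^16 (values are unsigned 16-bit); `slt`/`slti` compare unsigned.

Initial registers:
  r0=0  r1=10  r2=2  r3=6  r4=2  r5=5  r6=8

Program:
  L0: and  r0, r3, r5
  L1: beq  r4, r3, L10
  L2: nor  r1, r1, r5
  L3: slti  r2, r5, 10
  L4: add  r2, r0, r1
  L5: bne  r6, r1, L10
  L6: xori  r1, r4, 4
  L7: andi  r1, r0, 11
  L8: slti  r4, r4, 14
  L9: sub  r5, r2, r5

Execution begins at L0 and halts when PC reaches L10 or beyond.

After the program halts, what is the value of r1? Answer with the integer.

6

PC=0  and  r0, r3, r5        | r0=0 r1=10 r2=2 r3=6 r4=2 r5=5 r6=8
PC=1  beq  r4, r3, L10       | r0=0 r1=10 r2=2 r3=6 r4=2 r5=5 r6=8  [not taken]
PC=2  nor  r1, r1, r5        | r0=0 r1=65520 r2=2 r3=6 r4=2 r5=5 r6=8
PC=3  slti  r2, r5, 10       | r0=0 r1=65520 r2=1 r3=6 r4=2 r5=5 r6=8
PC=4  add  r2, r0, r1        | r0=0 r1=65520 r2=65520 r3=6 r4=2 r5=5 r6=8
PC=5  bne  r6, r1, L10       | r0=0 r1=65520 r2=65520 r3=6 r4=2 r5=5 r6=8  [TAKEN]
PC=6  xori  r1, r4, 4        | r0=0 r1=6 r2=65520 r3=6 r4=2 r5=5 r6=8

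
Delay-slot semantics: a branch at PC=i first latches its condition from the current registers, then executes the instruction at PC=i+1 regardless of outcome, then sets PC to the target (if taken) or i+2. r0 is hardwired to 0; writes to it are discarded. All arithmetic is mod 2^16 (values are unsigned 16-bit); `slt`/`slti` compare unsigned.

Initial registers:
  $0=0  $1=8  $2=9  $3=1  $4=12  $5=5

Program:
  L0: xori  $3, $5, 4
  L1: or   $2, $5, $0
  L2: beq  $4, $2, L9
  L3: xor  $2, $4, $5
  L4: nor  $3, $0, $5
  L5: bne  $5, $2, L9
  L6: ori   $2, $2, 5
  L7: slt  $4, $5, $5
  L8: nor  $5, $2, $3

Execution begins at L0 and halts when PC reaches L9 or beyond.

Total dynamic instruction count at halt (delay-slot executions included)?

[0] xori  $3, $5, 4  →  {$0:0, $1:8, $2:9, $3:1, $4:12, $5:5}
[1] or   $2, $5, $0  →  {$0:0, $1:8, $2:5, $3:1, $4:12, $5:5}
[2] beq  $4, $2, L9  →  {$0:0, $1:8, $2:5, $3:1, $4:12, $5:5}  ⟨branch fallthrough⟩
[3] xor  $2, $4, $5  →  {$0:0, $1:8, $2:9, $3:1, $4:12, $5:5}
[4] nor  $3, $0, $5  →  {$0:0, $1:8, $2:9, $3:65530, $4:12, $5:5}
[5] bne  $5, $2, L9  →  {$0:0, $1:8, $2:9, $3:65530, $4:12, $5:5}  ⟨branch taken⟩
[6] ori   $2, $2, 5  →  {$0:0, $1:8, $2:13, $3:65530, $4:12, $5:5}

7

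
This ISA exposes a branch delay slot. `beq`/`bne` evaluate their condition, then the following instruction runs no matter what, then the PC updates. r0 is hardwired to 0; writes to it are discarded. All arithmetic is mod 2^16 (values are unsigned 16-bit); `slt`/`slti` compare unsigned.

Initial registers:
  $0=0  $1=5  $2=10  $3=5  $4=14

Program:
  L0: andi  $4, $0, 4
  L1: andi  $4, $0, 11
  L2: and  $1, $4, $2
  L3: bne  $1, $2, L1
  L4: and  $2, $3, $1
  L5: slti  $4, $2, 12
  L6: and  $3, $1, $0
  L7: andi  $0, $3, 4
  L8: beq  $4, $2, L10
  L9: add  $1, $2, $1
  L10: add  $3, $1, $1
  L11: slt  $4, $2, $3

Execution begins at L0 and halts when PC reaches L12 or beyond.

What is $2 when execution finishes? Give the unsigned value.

  step pc=0: andi  $4, $0, 4  regs=(0,5,10,5,0)
  step pc=1: andi  $4, $0, 11  regs=(0,5,10,5,0)
  step pc=2: and  $1, $4, $2  regs=(0,0,10,5,0)
  step pc=3: bne  $1, $2, L1  cond=T  regs=(0,0,10,5,0)
  step pc=4: and  $2, $3, $1  regs=(0,0,0,5,0)
  step pc=1: andi  $4, $0, 11  regs=(0,0,0,5,0)
  step pc=2: and  $1, $4, $2  regs=(0,0,0,5,0)
  step pc=3: bne  $1, $2, L1  cond=F  regs=(0,0,0,5,0)
  step pc=4: and  $2, $3, $1  regs=(0,0,0,5,0)
  step pc=5: slti  $4, $2, 12  regs=(0,0,0,5,1)
  step pc=6: and  $3, $1, $0  regs=(0,0,0,0,1)
  step pc=7: andi  $0, $3, 4  regs=(0,0,0,0,1)
  step pc=8: beq  $4, $2, L10  cond=F  regs=(0,0,0,0,1)
  step pc=9: add  $1, $2, $1  regs=(0,0,0,0,1)
  step pc=10: add  $3, $1, $1  regs=(0,0,0,0,1)
  step pc=11: slt  $4, $2, $3  regs=(0,0,0,0,0)

0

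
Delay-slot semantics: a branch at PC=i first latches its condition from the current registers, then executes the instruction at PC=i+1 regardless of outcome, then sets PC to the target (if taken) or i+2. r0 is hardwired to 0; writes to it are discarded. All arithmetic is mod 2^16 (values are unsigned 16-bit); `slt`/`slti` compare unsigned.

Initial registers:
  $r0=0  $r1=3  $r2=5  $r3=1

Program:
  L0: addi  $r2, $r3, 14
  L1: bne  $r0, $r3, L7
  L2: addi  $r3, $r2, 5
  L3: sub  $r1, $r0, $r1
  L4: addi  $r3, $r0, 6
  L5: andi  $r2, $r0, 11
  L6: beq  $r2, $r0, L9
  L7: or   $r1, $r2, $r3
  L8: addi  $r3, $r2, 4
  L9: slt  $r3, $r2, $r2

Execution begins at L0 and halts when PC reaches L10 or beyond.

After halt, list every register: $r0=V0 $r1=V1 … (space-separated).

PC=0  addi  $r2, $r3, 14     | $r0=0 $r1=3 $r2=15 $r3=1
PC=1  bne  $r0, $r3, L7      | $r0=0 $r1=3 $r2=15 $r3=1  [TAKEN]
PC=2  addi  $r3, $r2, 5      | $r0=0 $r1=3 $r2=15 $r3=20
PC=7  or   $r1, $r2, $r3     | $r0=0 $r1=31 $r2=15 $r3=20
PC=8  addi  $r3, $r2, 4      | $r0=0 $r1=31 $r2=15 $r3=19
PC=9  slt  $r3, $r2, $r2     | $r0=0 $r1=31 $r2=15 $r3=0

$r0=0 $r1=31 $r2=15 $r3=0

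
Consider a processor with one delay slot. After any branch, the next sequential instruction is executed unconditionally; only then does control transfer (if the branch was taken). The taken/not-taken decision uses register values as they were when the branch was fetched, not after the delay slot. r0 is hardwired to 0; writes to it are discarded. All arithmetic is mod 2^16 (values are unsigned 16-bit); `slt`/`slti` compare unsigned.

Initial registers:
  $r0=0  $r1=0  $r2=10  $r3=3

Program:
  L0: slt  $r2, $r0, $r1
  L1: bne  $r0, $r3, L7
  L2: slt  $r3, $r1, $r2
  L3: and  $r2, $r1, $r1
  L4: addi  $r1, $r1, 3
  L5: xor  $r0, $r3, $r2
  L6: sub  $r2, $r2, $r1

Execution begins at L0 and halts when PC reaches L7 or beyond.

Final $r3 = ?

[0] slt  $r2, $r0, $r1  →  {$r0:0, $r1:0, $r2:0, $r3:3}
[1] bne  $r0, $r3, L7  →  {$r0:0, $r1:0, $r2:0, $r3:3}  ⟨branch taken⟩
[2] slt  $r3, $r1, $r2  →  {$r0:0, $r1:0, $r2:0, $r3:0}

0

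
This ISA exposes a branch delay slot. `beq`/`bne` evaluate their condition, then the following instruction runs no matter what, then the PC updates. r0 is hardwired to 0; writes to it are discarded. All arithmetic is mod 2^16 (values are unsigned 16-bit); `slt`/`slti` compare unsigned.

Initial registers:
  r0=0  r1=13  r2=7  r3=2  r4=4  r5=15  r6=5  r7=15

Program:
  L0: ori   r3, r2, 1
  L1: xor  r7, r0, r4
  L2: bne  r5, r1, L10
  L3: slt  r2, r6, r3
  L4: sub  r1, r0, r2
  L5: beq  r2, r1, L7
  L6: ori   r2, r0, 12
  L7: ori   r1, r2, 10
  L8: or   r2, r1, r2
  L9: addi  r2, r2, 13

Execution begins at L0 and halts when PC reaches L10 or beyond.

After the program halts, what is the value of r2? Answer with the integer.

1

#0 ori   r3, r2, 1 ; 0/13/7/7/4/15/5/15
#1 xor  r7, r0, r4 ; 0/13/7/7/4/15/5/4
#2 bne  r5, r1, L10 ; 0/13/7/7/4/15/5/4 ; →target
#3 slt  r2, r6, r3 ; 0/13/1/7/4/15/5/4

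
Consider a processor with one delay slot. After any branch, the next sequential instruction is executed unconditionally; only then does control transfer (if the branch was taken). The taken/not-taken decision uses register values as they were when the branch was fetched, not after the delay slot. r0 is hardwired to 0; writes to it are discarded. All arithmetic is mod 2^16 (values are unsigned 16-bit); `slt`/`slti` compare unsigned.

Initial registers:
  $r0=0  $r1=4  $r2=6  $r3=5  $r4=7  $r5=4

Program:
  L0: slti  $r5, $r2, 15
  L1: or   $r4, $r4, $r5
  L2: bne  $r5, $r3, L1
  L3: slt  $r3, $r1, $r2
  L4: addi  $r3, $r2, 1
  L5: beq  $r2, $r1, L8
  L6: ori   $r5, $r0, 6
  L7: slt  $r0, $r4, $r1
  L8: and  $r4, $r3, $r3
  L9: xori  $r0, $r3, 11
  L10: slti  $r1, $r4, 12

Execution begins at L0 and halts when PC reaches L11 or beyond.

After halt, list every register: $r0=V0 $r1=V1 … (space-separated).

#0 slti  $r5, $r2, 15 ; 0/4/6/5/7/1
#1 or   $r4, $r4, $r5 ; 0/4/6/5/7/1
#2 bne  $r5, $r3, L1 ; 0/4/6/5/7/1 ; →target
#3 slt  $r3, $r1, $r2 ; 0/4/6/1/7/1
#1 or   $r4, $r4, $r5 ; 0/4/6/1/7/1
#2 bne  $r5, $r3, L1 ; 0/4/6/1/7/1 ; →fallthru
#3 slt  $r3, $r1, $r2 ; 0/4/6/1/7/1
#4 addi  $r3, $r2, 1 ; 0/4/6/7/7/1
#5 beq  $r2, $r1, L8 ; 0/4/6/7/7/1 ; →fallthru
#6 ori   $r5, $r0, 6 ; 0/4/6/7/7/6
#7 slt  $r0, $r4, $r1 ; 0/4/6/7/7/6
#8 and  $r4, $r3, $r3 ; 0/4/6/7/7/6
#9 xori  $r0, $r3, 11 ; 0/4/6/7/7/6
#10 slti  $r1, $r4, 12 ; 0/1/6/7/7/6

$r0=0 $r1=1 $r2=6 $r3=7 $r4=7 $r5=6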